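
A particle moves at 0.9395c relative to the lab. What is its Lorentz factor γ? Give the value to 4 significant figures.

γ ≈ 2.919

γ = 1/√(1 − β²) = 1/√(1 − 0.9395²) = 1/√(0.117340) = 2.919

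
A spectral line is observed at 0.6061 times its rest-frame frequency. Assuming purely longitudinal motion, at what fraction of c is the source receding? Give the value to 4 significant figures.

f_obs/f_src = √((1−β)/(1+β)) = 0.6061  ⇒  (1−β)/(1+β) = 0.367357
β = |1 − D²|/(1 + D²) = |1 − 0.367357|/(1 + 0.367357) = 0.4627

β ≈ 0.4627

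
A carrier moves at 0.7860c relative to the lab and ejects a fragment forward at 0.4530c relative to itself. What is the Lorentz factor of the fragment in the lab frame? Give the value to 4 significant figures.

u_lab = (0.4530 + 0.7860)/(1 + 0.4530×0.7860) = 1.2390/1.356058 = 0.9136777
γ = 1/√(1 − 0.9136777²) = 2.460

γ ≈ 2.460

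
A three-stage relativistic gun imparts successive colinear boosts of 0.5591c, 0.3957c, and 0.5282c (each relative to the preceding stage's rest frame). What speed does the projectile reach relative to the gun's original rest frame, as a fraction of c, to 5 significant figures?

Compose boost 2: (0.3957 + 0.5591)/(1 + 0.3957×0.5591) = 0.95480/1.221236 = 0.7818309
Compose boost 3: (0.5282 + 0.7818309)/(1 + 0.5282×0.7818309) = 1.310031/1.412963 = 0.92715

u ≈ 0.92715c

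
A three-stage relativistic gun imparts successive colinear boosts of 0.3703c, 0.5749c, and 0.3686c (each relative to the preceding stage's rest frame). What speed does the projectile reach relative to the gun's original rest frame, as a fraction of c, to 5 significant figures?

u ≈ 0.89175c

Compose boost 2: (0.5749 + 0.3703)/(1 + 0.5749×0.3703) = 0.94520/1.212885 = 0.7792986
Compose boost 3: (0.3686 + 0.7792986)/(1 + 0.3686×0.7792986) = 1.147899/1.287249 = 0.89175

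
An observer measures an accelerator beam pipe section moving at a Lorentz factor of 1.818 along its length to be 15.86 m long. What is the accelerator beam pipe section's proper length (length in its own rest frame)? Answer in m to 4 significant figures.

γ = 1.818 (given)
L₀ = γL = 1.818 × 15.86 = 28.83 m

L₀ ≈ 28.83 m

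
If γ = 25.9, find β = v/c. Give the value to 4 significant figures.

β ≈ 0.9993

β = √(1 − 1/γ²) = √(1 − 1/25.9²) = √(0.998509) = 0.9993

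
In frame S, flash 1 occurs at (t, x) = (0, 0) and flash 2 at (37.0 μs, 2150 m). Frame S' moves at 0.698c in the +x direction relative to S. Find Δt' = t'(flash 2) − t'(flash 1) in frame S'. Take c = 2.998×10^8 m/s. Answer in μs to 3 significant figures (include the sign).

γ = 1/√(1 − 0.698²) = 1.3965
Δt' = γ(Δt − vΔx/c²) = 1.3965 × (37.0 μs − 0.698×2150 m / (2.998×10^8 m/s))
= 1.3965 × (31.994 μs) = 44.7 μs

Δt' ≈ 44.7 μs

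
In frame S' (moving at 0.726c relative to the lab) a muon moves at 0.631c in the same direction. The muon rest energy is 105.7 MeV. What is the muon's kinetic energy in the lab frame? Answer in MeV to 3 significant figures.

u_lab = (0.631 + 0.726)/(1 + 0.631×0.726) = 0.930659
γ = 1/√(1 − 0.930659²) = 2.7331
K = (γ − 1)m₀c² = (2.7331 − 1) × 105.7 = 1.7331 × 105.7 = 183 MeV

K ≈ 183 MeV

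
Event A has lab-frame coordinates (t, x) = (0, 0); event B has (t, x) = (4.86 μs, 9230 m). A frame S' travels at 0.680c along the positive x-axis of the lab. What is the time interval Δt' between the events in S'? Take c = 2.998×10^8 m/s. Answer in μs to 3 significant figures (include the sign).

γ = 1/√(1 − 0.680²) = 1.3639
Δt' = γ(Δt − vΔx/c²) = 1.3639 × (4.86 μs − 0.680×9230 m / (2.998×10^8 m/s))
= 1.3639 × (-16.075 μs) = -21.9 μs

Δt' ≈ -21.9 μs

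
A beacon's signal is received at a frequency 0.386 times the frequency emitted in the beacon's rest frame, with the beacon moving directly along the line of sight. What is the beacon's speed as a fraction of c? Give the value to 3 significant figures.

f_obs/f_src = √((1−β)/(1+β)) = 0.386  ⇒  (1−β)/(1+β) = 0.14900
β = |1 − D²|/(1 + D²) = |1 − 0.14900|/(1 + 0.14900) = 0.741

β ≈ 0.741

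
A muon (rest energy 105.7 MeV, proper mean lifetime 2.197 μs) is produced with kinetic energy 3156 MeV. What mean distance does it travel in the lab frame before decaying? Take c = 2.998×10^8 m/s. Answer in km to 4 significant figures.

d ≈ 20.31 km

γ = 1 + K/(m₀c²) = 1 + 3156/105.7 = 30.8581
β = √(1 − 1/γ²) = 0.999475
Dilated lifetime: γτ₀ = 30.8581 × 2.197 μs = 67.7952 μs
d = βc·γτ₀ = 0.999475 × (2.998×10^8 m/s) × 6.77952×10^-5 s = 20.31 km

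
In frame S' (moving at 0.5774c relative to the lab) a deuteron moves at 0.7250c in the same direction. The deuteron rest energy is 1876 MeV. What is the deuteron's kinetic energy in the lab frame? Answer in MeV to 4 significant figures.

u_lab = (0.7250 + 0.5774)/(1 + 0.7250×0.5774) = 0.9180785
γ = 1/√(1 − 0.9180785²) = 2.52271
K = (γ − 1)m₀c² = (2.52271 − 1) × 1876 = 1.52271 × 1876 = 2857 MeV

K ≈ 2857 MeV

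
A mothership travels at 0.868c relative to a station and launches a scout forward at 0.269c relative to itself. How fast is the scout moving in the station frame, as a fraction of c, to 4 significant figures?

u ≈ 0.9218c

Compose boost 2: (0.269 + 0.868)/(1 + 0.269×0.868) = 1.137/1.23349 = 0.9218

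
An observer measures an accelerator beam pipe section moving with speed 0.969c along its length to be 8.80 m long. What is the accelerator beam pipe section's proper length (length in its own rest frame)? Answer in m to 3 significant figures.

L₀ ≈ 35.6 m

γ = 1/√(1 − 0.969²) = 4.0476
L₀ = γL = 4.0476 × 8.80 = 35.6 m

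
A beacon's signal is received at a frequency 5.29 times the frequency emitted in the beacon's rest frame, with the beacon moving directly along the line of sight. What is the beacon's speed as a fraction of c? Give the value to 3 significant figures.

f_obs/f_src = √((1+β)/(1−β)) = 5.29  ⇒  (1+β)/(1−β) = 27.984
β = |1 − D²|/(1 + D²) = |1 − 27.984|/(1 + 27.984) = 0.931

β ≈ 0.931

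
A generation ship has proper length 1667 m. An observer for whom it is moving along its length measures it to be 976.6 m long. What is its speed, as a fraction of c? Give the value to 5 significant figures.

γ = L₀/L = 1667/976.6 = 1.706942
β = √(1 − 1/γ²) = 0.81042

β ≈ 0.81042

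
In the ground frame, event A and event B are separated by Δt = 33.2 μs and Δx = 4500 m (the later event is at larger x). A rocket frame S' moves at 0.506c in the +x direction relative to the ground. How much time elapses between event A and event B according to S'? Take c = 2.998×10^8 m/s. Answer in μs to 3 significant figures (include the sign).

Δt' ≈ 29.7 μs

γ = 1/√(1 − 0.506²) = 1.1594
Δt' = γ(Δt − vΔx/c²) = 1.1594 × (33.2 μs − 0.506×4500 m / (2.998×10^8 m/s))
= 1.1594 × (25.605 μs) = 29.7 μs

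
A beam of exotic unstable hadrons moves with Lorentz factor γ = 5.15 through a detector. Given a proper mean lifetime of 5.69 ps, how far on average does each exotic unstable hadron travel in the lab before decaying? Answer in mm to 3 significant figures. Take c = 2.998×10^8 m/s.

β = √(1 − 1/γ²) = √(1 − 1/5.15²) = 0.98097
Dilated lifetime: Δt = γτ₀ = 5.15 × 5.69 ps = 29.304 ps
d = vΔt = 0.98097c × 29.304 ps = 2.9409×10^8 m/s × 2.9304×10^-11 s = 8.62 mm

d ≈ 8.62 mm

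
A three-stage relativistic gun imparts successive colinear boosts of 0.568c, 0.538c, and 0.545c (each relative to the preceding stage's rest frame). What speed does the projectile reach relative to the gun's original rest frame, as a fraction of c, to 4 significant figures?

Compose boost 2: (0.538 + 0.568)/(1 + 0.538×0.568) = 1.106/1.30558 = 0.847130
Compose boost 3: (0.545 + 0.847130)/(1 + 0.545×0.847130) = 1.39213/1.46169 = 0.9524

u ≈ 0.9524c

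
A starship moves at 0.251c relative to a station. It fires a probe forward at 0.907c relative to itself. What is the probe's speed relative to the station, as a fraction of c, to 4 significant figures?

u ≈ 0.9433c

Relativistic velocity addition: u = (u' + v)/(1 + u'v/c²)
= (0.907 + 0.251)/(1 + 0.907×0.251) = 1.158/1.22766 = 0.9433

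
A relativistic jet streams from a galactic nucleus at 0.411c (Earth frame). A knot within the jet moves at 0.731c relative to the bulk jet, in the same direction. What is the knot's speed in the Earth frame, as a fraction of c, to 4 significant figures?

u ≈ 0.8782c

Relativistic velocity addition: u = (u' + v)/(1 + u'v/c²)
= (0.731 + 0.411)/(1 + 0.731×0.411) = 1.142/1.30044 = 0.8782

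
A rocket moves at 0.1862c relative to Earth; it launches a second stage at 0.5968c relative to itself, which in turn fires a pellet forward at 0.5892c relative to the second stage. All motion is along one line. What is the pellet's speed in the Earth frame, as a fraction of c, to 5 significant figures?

Compose boost 2: (0.5968 + 0.1862)/(1 + 0.5968×0.1862) = 0.78300/1.111124 = 0.7046917
Compose boost 3: (0.5892 + 0.7046917)/(1 + 0.5892×0.7046917) = 1.293892/1.415204 = 0.91428

u ≈ 0.91428c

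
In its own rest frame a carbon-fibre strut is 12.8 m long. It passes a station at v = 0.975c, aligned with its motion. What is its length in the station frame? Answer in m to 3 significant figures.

γ = 1/√(1 − 0.975²) = 4.5004
Length contraction: L = L₀/γ = 12.8/4.5004 = 2.84 m

L ≈ 2.84 m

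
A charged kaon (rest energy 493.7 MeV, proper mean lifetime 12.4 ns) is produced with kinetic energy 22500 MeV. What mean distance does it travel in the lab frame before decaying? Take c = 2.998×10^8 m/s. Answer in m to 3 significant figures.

d ≈ 173 m

γ = 1 + K/(m₀c²) = 1 + 22500/493.7 = 46.574
β = √(1 − 1/γ²) = 0.99977
Dilated lifetime: γτ₀ = 46.574 × 12.4 ns = 577.52 ns
d = βc·γτ₀ = 0.99977 × (2.998×10^8 m/s) × 5.7752×10^-7 s = 173 m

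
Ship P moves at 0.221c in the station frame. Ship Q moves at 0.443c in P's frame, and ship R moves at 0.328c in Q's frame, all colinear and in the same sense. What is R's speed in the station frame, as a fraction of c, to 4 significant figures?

Compose boost 2: (0.443 + 0.221)/(1 + 0.443×0.221) = 0.6640/1.09790 = 0.604789
Compose boost 3: (0.328 + 0.604789)/(1 + 0.328×0.604789) = 0.932789/1.19837 = 0.7784

u ≈ 0.7784c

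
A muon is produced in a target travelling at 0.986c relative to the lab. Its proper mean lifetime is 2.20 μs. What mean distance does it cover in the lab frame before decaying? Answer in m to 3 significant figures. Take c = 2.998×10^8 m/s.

d ≈ 3900 m

γ = 1/√(1 − 0.986²) = 5.9972
Dilated lifetime: Δt = γτ₀ = 5.9972 × 2.20 μs = 13.194 μs
d = vΔt = 0.986c × 13.194 μs = 2.9560×10^8 m/s × 1.3194×10^-5 s = 3900 m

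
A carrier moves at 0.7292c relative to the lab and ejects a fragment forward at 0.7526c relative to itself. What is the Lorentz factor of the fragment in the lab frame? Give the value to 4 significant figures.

u_lab = (0.7526 + 0.7292)/(1 + 0.7526×0.7292) = 1.4818/1.548796 = 0.9567432
γ = 1/√(1 − 0.9567432²) = 3.437

γ ≈ 3.437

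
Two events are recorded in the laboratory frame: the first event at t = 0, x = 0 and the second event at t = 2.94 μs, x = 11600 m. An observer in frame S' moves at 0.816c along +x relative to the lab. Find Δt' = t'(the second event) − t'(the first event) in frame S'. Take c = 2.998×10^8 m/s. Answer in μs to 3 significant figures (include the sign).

γ = 1/√(1 − 0.816²) = 1.7299
Δt' = γ(Δt − vΔx/c²) = 1.7299 × (2.94 μs − 0.816×11600 m / (2.998×10^8 m/s))
= 1.7299 × (-28.633 μs) = -49.5 μs

Δt' ≈ -49.5 μs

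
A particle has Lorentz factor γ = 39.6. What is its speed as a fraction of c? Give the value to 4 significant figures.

β ≈ 0.9997

β = √(1 − 1/γ²) = √(1 − 1/39.6²) = √(0.999362) = 0.9997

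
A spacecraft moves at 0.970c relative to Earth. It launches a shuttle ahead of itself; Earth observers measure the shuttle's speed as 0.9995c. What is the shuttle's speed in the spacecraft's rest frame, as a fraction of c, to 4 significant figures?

Inverse velocity addition: u' = (u − v)/(1 − uv/c²)
= (0.9995 − 0.970)/(1 − 0.9995×0.970) = 0.02950/0.0304850 = 0.9677

u' ≈ 0.9677c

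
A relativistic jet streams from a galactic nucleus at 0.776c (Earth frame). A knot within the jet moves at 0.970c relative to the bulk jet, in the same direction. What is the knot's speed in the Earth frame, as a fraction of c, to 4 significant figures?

u ≈ 0.9962c

Relativistic velocity addition: u = (u' + v)/(1 + u'v/c²)
= (0.970 + 0.776)/(1 + 0.970×0.776) = 1.746/1.75272 = 0.9962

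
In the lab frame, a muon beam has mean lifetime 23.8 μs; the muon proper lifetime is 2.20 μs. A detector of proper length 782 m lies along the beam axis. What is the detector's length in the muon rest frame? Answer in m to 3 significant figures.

Time dilation ⇒ γ = Δt/τ₀ = 23.8/2.20 = 10.818
Length contraction: L = L₀/γ = 782/10.818 = 72.3 m

L ≈ 72.3 m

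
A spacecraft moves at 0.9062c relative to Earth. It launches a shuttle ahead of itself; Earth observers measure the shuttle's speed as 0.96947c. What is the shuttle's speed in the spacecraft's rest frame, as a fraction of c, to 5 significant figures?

Inverse velocity addition: u' = (u − v)/(1 − uv/c²)
= (0.96947 − 0.9062)/(1 − 0.96947×0.9062) = 0.063270/0.1214663 = 0.52089

u' ≈ 0.52089c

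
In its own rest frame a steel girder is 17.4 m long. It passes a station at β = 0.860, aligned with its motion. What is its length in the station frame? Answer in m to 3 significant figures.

γ = 1/√(1 − 0.860²) = 1.9597
Length contraction: L = L₀/γ = 17.4/1.9597 = 8.88 m

L ≈ 8.88 m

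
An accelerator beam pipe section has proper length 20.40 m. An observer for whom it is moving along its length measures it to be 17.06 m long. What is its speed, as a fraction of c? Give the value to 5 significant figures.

γ = L₀/L = 20.40/17.06 = 1.195780
β = √(1 − 1/γ²) = 0.54831

β ≈ 0.54831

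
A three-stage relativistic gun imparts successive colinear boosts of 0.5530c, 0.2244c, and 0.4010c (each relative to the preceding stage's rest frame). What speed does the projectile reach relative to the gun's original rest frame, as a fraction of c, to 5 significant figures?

Compose boost 2: (0.2244 + 0.5530)/(1 + 0.2244×0.5530) = 0.77740/1.124093 = 0.6915797
Compose boost 3: (0.4010 + 0.6915797)/(1 + 0.4010×0.6915797) = 1.092580/1.277323 = 0.85537

u ≈ 0.85537c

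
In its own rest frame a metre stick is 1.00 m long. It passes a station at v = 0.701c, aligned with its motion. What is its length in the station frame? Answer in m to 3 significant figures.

γ = 1/√(1 − 0.701²) = 1.4022
Length contraction: L = L₀/γ = 1.00/1.4022 = 0.713 m

L ≈ 0.713 m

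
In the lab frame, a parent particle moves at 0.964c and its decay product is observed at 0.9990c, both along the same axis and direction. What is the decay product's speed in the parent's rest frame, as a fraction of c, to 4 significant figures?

u' ≈ 0.9469c

Inverse velocity addition: u' = (u − v)/(1 − uv/c²)
= (0.9990 − 0.964)/(1 − 0.9990×0.964) = 0.03500/0.0369640 = 0.9469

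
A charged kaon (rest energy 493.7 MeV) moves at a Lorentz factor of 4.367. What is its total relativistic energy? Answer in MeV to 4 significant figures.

E ≈ 2156 MeV

γ = 4.367 (given)
E = γm₀c² = 4.367 × 493.7 MeV = 2156 MeV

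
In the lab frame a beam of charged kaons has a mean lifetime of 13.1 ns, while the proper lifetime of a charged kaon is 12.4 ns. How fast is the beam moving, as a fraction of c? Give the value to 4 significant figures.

γ = Δt/τ₀ = 13.1/12.4 = 1.05645
β = √(1 − 1/γ²) = √(1 − 1/1.05645²) = 0.3225

β ≈ 0.3225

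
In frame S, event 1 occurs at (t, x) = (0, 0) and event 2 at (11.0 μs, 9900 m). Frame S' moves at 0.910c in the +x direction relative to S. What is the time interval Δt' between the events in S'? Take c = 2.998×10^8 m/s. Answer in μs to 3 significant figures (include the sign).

γ = 1/√(1 − 0.910²) = 2.4119
Δt' = γ(Δt − vΔx/c²) = 2.4119 × (11.0 μs − 0.910×9900 m / (2.998×10^8 m/s))
= 2.4119 × (-19.050 μs) = -45.9 μs

Δt' ≈ -45.9 μs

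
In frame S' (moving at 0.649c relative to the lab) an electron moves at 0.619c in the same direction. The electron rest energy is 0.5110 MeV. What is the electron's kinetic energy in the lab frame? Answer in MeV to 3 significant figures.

K ≈ 0.688 MeV

u_lab = (0.619 + 0.649)/(1 + 0.619×0.649) = 0.904596
γ = 1/√(1 − 0.904596²) = 2.3459
K = (γ − 1)m₀c² = (2.3459 − 1) × 0.5110 = 1.3459 × 0.5110 = 0.688 MeV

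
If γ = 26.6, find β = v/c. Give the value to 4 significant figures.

β = √(1 − 1/γ²) = √(1 − 1/26.6²) = √(0.998587) = 0.9993

β ≈ 0.9993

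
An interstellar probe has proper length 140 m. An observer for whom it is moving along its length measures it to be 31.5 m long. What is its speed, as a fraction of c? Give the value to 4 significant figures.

γ = L₀/L = 140/31.5 = 4.44444
β = √(1 − 1/γ²) = 0.9744

β ≈ 0.9744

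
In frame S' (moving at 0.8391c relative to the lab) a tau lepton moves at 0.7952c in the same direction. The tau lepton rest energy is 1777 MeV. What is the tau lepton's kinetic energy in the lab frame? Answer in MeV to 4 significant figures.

u_lab = (0.7952 + 0.8391)/(1 + 0.7952×0.8391) = 0.9802356
γ = 1/√(1 − 0.9802356²) = 5.05474
K = (γ − 1)m₀c² = (5.05474 − 1) × 1777 = 4.05474 × 1777 = 7205 MeV

K ≈ 7205 MeV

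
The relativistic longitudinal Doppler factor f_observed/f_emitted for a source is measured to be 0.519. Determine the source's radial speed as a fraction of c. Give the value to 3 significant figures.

f_obs/f_src = √((1−β)/(1+β)) = 0.519  ⇒  (1−β)/(1+β) = 0.26936
β = |1 − D²|/(1 + D²) = |1 − 0.26936|/(1 + 0.26936) = 0.576

β ≈ 0.576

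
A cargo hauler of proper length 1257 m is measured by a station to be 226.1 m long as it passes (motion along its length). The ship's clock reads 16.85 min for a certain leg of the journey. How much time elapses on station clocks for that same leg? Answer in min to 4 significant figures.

Length contraction ⇒ γ = L₀/L = 1257/226.1 = 5.55949
Time dilation: Δt = γτ₀ = 5.55949 × 16.85 min = 93.68 min

Δt ≈ 93.68 min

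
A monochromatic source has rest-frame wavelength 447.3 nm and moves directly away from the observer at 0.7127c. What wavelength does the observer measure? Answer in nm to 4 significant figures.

Relativistic Doppler: λ_obs = λ_src √((1+β)/(1−β))
= 447.3 × √(1.71270/0.287300) = 447.3 × 2.44159 = 1092 nm

λ_obs ≈ 1092 nm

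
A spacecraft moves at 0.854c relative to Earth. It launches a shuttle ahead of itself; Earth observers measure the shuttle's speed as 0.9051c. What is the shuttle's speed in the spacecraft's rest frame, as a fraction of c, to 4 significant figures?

u' ≈ 0.2251c

Inverse velocity addition: u' = (u − v)/(1 − uv/c²)
= (0.9051 − 0.854)/(1 − 0.9051×0.854) = 0.05110/0.227045 = 0.2251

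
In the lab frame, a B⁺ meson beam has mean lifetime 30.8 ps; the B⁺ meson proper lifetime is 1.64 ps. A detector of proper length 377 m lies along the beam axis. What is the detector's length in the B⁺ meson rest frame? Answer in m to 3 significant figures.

L ≈ 20.1 m

Time dilation ⇒ γ = Δt/τ₀ = 30.8/1.64 = 18.780
Length contraction: L = L₀/γ = 377/18.780 = 20.1 m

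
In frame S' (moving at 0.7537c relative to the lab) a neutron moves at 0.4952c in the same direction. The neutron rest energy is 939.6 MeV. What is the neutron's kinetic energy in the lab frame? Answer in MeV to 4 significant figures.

K ≈ 1320 MeV

u_lab = (0.4952 + 0.7537)/(1 + 0.4952×0.7537) = 0.9094602
γ = 1/√(1 − 0.9094602²) = 2.40505
K = (γ − 1)m₀c² = (2.40505 − 1) × 939.6 = 1.40505 × 939.6 = 1320 MeV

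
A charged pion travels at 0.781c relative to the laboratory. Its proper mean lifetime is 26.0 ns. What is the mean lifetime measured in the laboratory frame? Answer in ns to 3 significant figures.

γ = 1/√(1 − 0.781²) = 1.6012
Time dilation: Δt = γτ₀ = 1.6012 × 26.0 ns = 41.6 ns

Δt ≈ 41.6 ns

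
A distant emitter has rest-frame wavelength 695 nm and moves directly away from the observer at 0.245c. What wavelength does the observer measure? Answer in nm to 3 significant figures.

Relativistic Doppler: λ_obs = λ_src √((1+β)/(1−β))
= 695 × √(1.2450/0.75500) = 695 × 1.2841 = 892 nm

λ_obs ≈ 892 nm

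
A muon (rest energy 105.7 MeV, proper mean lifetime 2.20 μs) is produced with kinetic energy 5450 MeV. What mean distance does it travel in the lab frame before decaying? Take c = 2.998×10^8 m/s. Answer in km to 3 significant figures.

γ = 1 + K/(m₀c²) = 1 + 5450/105.7 = 52.561
β = √(1 − 1/γ²) = 0.99982
Dilated lifetime: γτ₀ = 52.561 × 2.20 μs = 115.63 μs
d = βc·γτ₀ = 0.99982 × (2.998×10^8 m/s) × 0.00011563 s = 34.7 km

d ≈ 34.7 km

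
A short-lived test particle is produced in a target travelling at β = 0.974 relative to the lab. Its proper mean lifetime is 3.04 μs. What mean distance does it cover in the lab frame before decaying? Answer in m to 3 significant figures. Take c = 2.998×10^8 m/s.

d ≈ 3920 m

γ = 1/√(1 − 0.974²) = 4.4141
Dilated lifetime: Δt = γτ₀ = 4.4141 × 3.04 μs = 13.419 μs
d = vΔt = 0.974c × 13.419 μs = 2.9201×10^8 m/s × 1.3419×10^-5 s = 3920 m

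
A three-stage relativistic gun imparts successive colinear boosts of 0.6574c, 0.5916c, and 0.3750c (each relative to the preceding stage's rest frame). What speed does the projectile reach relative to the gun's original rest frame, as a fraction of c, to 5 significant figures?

u ≈ 0.95292c

Compose boost 2: (0.5916 + 0.6574)/(1 + 0.5916×0.6574) = 1.2490/1.388918 = 0.8992613
Compose boost 3: (0.3750 + 0.8992613)/(1 + 0.3750×0.8992613) = 1.274261/1.337223 = 0.95292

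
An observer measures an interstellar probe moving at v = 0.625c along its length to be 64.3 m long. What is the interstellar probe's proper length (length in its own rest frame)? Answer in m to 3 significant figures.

γ = 1/√(1 − 0.625²) = 1.2810
L₀ = γL = 1.2810 × 64.3 = 82.4 m

L₀ ≈ 82.4 m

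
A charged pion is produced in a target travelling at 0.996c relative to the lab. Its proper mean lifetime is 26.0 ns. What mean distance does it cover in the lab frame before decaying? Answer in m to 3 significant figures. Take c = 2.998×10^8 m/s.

d ≈ 86.9 m

γ = 1/√(1 − 0.996²) = 11.192
Dilated lifetime: Δt = γτ₀ = 11.192 × 26.0 ns = 290.98 ns
d = vΔt = 0.996c × 290.98 ns = 2.9860×10^8 m/s × 2.9098×10^-7 s = 86.9 m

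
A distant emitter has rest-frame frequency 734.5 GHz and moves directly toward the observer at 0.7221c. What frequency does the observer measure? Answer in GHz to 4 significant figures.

f_obs ≈ 1828 GHz

Relativistic Doppler: f_obs = f_src √((1+β)/(1−β))
= 734.5 × √(1.72210/0.277900) = 734.5 × 2.48934 = 1828 GHz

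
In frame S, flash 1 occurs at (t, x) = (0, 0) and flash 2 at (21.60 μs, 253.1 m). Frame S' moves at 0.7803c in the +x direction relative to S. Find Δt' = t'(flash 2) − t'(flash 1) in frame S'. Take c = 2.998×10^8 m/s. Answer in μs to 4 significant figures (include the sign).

Δt' ≈ 33.48 μs

γ = 1/√(1 − 0.7803²) = 1.59896
Δt' = γ(Δt − vΔx/c²) = 1.59896 × (21.60 μs − 0.7803×253.1 m / (2.998×10^8 m/s))
= 1.59896 × (20.9412 μs) = 33.48 μs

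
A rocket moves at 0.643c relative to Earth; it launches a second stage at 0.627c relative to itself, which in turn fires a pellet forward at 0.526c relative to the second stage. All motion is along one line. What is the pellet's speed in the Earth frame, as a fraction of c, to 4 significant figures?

Compose boost 2: (0.627 + 0.643)/(1 + 0.627×0.643) = 1.270/1.40316 = 0.905099
Compose boost 3: (0.526 + 0.905099)/(1 + 0.526×0.905099) = 1.43110/1.47608 = 0.9695

u ≈ 0.9695c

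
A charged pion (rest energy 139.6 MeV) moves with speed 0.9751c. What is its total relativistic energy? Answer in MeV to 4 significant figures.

γ = 1/√(1 − 0.9751²) = 4.50927
E = γm₀c² = 4.50927 × 139.6 MeV = 629.5 MeV

E ≈ 629.5 MeV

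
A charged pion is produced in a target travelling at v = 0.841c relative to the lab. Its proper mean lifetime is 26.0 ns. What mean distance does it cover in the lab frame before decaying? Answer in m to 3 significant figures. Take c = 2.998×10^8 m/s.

d ≈ 12.1 m

γ = 1/√(1 − 0.841²) = 1.8483
Dilated lifetime: Δt = γτ₀ = 1.8483 × 26.0 ns = 48.056 ns
d = vΔt = 0.841c × 48.056 ns = 2.5213×10^8 m/s × 4.8056×10^-8 s = 12.1 m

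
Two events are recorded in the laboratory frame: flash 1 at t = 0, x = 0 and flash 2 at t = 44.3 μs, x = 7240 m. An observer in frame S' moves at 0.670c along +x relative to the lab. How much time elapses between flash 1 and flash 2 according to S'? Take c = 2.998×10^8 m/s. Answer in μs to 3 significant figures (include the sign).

γ = 1/√(1 − 0.670²) = 1.3471
Δt' = γ(Δt − vΔx/c²) = 1.3471 × (44.3 μs − 0.670×7240 m / (2.998×10^8 m/s))
= 1.3471 × (28.120 μs) = 37.9 μs

Δt' ≈ 37.9 μs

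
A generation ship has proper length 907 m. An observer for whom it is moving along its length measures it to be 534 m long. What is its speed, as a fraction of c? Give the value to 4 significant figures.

γ = L₀/L = 907/534 = 1.69850
β = √(1 − 1/γ²) = 0.8083

β ≈ 0.8083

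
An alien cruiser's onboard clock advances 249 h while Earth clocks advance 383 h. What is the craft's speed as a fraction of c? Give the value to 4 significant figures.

γ = Δt/τ₀ = 383/249 = 1.53815
β = √(1 − 1/γ²) = √(1 − 1/1.53815²) = 0.7598

β ≈ 0.7598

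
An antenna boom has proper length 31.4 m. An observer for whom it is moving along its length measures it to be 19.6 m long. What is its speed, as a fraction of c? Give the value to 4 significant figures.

γ = L₀/L = 31.4/19.6 = 1.60204
β = √(1 − 1/γ²) = 0.7813

β ≈ 0.7813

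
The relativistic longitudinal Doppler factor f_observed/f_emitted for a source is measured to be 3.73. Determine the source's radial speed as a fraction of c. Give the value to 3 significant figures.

f_obs/f_src = √((1+β)/(1−β)) = 3.73  ⇒  (1+β)/(1−β) = 13.913
β = |1 − D²|/(1 + D²) = |1 − 13.913|/(1 + 13.913) = 0.866

β ≈ 0.866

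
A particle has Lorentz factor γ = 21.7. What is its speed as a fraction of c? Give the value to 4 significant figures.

β ≈ 0.9989

β = √(1 − 1/γ²) = √(1 − 1/21.7²) = √(0.997876) = 0.9989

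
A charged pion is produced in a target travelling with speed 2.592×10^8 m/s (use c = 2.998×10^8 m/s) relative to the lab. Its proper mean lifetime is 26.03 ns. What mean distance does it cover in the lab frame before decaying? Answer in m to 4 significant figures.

d ≈ 13.43 m

β = v/c = 2.592×10^8 / 2.998×10^8 = 0.864576
γ = 1/√(1 − 0.864576²) = 1.99004
Dilated lifetime: Δt = γτ₀ = 1.99004 × 26.03 ns = 51.8008 ns
d = vΔt = 0.864576c × 51.8008 ns = 2.59200×10^8 m/s × 5.18008×10^-8 s = 13.43 m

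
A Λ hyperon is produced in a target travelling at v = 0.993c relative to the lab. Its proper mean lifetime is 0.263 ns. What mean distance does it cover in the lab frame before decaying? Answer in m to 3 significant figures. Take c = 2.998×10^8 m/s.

d ≈ 0.663 m

γ = 1/√(1 − 0.993²) = 8.4664
Dilated lifetime: Δt = γτ₀ = 8.4664 × 0.263 ns = 2.2267 ns
d = vΔt = 0.993c × 2.2267 ns = 2.9770×10^8 m/s × 2.2267×10^-9 s = 0.663 m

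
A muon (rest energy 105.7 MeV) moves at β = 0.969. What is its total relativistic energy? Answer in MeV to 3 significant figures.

E ≈ 428 MeV

γ = 1/√(1 − 0.969²) = 4.0476
E = γm₀c² = 4.0476 × 105.7 MeV = 428 MeV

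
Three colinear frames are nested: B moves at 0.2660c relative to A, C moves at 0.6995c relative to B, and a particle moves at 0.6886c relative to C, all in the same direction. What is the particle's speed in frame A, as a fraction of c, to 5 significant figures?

Compose boost 2: (0.6995 + 0.2660)/(1 + 0.6995×0.2660) = 0.96550/1.186067 = 0.8140350
Compose boost 3: (0.6886 + 0.8140350)/(1 + 0.6886×0.8140350) = 1.502635/1.560544 = 0.96289

u ≈ 0.96289c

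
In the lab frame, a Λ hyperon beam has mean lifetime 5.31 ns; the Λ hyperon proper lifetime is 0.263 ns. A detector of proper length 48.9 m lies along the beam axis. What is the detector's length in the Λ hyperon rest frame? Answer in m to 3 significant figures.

L ≈ 2.42 m

Time dilation ⇒ γ = Δt/τ₀ = 5.31/0.263 = 20.190
Length contraction: L = L₀/γ = 48.9/20.190 = 2.42 m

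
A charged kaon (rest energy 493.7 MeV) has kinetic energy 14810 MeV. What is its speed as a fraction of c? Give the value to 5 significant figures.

β ≈ 0.99948

γ = 1 + K/(m₀c²) = 1 + 14810/493.7 = 30.99797
β = √(1 − 1/γ²) = 0.99948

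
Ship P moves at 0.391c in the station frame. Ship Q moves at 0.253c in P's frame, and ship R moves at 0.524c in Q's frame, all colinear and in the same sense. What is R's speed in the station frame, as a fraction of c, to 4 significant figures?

u ≈ 0.8492c

Compose boost 2: (0.253 + 0.391)/(1 + 0.253×0.391) = 0.6440/1.09892 = 0.586028
Compose boost 3: (0.524 + 0.586028)/(1 + 0.524×0.586028) = 1.11003/1.30708 = 0.8492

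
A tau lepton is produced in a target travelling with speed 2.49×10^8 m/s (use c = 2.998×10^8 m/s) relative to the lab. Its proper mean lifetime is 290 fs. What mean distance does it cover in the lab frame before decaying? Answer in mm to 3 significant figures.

d ≈ 0.130 mm

β = v/c = 2.49×10^8 / 2.998×10^8 = 0.83055
γ = 1/√(1 − 0.83055²) = 1.7955
Dilated lifetime: Δt = γτ₀ = 1.7955 × 290 fs = 520.70 fs
d = vΔt = 0.83055c × 520.70 fs = 2.4900×10^8 m/s × 5.2070×10^-13 s = 0.130 mm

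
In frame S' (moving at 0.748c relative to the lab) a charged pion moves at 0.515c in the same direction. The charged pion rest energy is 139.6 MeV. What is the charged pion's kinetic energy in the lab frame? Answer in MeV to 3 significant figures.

K ≈ 200 MeV

u_lab = (0.515 + 0.748)/(1 + 0.515×0.748) = 0.911769
γ = 1/√(1 − 0.911769²) = 2.4348
K = (γ − 1)m₀c² = (2.4348 − 1) × 139.6 = 1.4348 × 139.6 = 200 MeV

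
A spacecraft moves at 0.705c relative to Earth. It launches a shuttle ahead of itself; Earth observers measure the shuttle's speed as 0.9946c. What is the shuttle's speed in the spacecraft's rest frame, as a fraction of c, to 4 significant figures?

u' ≈ 0.9692c

Inverse velocity addition: u' = (u − v)/(1 − uv/c²)
= (0.9946 − 0.705)/(1 − 0.9946×0.705) = 0.2896/0.298807 = 0.9692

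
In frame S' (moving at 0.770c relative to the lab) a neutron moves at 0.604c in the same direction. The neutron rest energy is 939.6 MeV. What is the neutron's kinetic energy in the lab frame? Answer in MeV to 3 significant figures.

u_lab = (0.604 + 0.770)/(1 + 0.604×0.770) = 0.937833
γ = 1/√(1 − 0.937833²) = 2.8811
K = (γ − 1)m₀c² = (2.8811 − 1) × 939.6 = 1.8811 × 939.6 = 1770 MeV

K ≈ 1770 MeV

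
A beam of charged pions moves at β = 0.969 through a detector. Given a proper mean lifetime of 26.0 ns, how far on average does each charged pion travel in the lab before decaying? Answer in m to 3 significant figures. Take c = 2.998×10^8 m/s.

d ≈ 30.6 m

γ = 1/√(1 − 0.969²) = 4.0476
Dilated lifetime: Δt = γτ₀ = 4.0476 × 26.0 ns = 105.24 ns
d = vΔt = 0.969c × 105.24 ns = 2.9051×10^8 m/s × 1.0524×10^-7 s = 30.6 m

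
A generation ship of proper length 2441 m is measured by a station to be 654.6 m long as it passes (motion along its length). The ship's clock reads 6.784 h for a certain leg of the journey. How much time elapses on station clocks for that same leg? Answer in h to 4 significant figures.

Δt ≈ 25.30 h

Length contraction ⇒ γ = L₀/L = 2441/654.6 = 3.72899
Time dilation: Δt = γτ₀ = 3.72899 × 6.784 h = 25.30 h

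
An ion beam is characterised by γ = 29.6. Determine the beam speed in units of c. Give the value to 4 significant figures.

β = √(1 − 1/γ²) = √(1 − 1/29.6²) = √(0.998859) = 0.9994

β ≈ 0.9994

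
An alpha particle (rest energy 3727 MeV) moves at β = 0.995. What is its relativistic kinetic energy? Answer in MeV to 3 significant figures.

γ = 1/√(1 − 0.995²) = 10.013
K = (γ − 1)m₀c² = (10.013 − 1) × 3727 MeV = 9.0125 × 3727 MeV = 33600 MeV

K ≈ 33600 MeV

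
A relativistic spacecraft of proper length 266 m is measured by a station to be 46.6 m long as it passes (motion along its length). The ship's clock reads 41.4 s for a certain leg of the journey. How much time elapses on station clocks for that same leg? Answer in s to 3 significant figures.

Δt ≈ 236 s

Length contraction ⇒ γ = L₀/L = 266/46.6 = 5.7082
Time dilation: Δt = γτ₀ = 5.7082 × 41.4 s = 236 s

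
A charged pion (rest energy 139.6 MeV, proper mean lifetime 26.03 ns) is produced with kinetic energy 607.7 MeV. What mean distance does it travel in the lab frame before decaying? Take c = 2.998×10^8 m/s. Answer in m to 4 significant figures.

d ≈ 41.04 m

γ = 1 + K/(m₀c²) = 1 + 607.7/139.6 = 5.35315
β = √(1 − 1/γ²) = 0.982397
Dilated lifetime: γτ₀ = 5.35315 × 26.03 ns = 139.343 ns
d = βc·γτ₀ = 0.982397 × (2.998×10^8 m/s) × 1.39343×10^-7 s = 41.04 m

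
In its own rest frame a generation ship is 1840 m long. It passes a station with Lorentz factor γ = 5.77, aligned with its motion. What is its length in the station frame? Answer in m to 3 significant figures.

L ≈ 319 m

γ = 5.77 (given)
Length contraction: L = L₀/γ = 1840/5.77 = 319 m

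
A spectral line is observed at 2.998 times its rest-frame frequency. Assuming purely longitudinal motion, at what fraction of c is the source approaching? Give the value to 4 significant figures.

f_obs/f_src = √((1+β)/(1−β)) = 2.998  ⇒  (1+β)/(1−β) = 8.98800
β = |1 − D²|/(1 + D²) = |1 − 8.98800|/(1 + 8.98800) = 0.7998

β ≈ 0.7998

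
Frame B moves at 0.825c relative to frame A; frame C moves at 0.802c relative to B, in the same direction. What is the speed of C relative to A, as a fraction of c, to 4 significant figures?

Compose boost 2: (0.802 + 0.825)/(1 + 0.802×0.825) = 1.627/1.66165 = 0.9791

u ≈ 0.9791c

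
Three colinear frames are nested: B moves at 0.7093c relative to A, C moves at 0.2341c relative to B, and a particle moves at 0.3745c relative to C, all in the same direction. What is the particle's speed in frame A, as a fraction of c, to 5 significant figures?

Compose boost 2: (0.2341 + 0.7093)/(1 + 0.2341×0.7093) = 0.94340/1.166047 = 0.8090582
Compose boost 3: (0.3745 + 0.8090582)/(1 + 0.3745×0.8090582) = 1.183558/1.302992 = 0.90834

u ≈ 0.90834c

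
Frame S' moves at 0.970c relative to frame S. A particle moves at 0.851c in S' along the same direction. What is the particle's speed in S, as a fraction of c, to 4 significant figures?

u ≈ 0.9976c

Relativistic velocity addition: u = (u' + v)/(1 + u'v/c²)
= (0.851 + 0.970)/(1 + 0.851×0.970) = 1.821/1.82547 = 0.9976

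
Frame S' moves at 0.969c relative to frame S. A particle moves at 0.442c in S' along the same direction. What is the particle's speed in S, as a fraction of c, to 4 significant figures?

u ≈ 0.9879c

Relativistic velocity addition: u = (u' + v)/(1 + u'v/c²)
= (0.442 + 0.969)/(1 + 0.442×0.969) = 1.411/1.42830 = 0.9879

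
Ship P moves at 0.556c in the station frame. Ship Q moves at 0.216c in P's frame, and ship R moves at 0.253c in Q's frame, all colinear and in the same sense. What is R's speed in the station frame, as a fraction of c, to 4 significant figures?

u ≈ 0.8023c

Compose boost 2: (0.216 + 0.556)/(1 + 0.216×0.556) = 0.7720/1.12010 = 0.689227
Compose boost 3: (0.253 + 0.689227)/(1 + 0.253×0.689227) = 0.942227/1.17437 = 0.8023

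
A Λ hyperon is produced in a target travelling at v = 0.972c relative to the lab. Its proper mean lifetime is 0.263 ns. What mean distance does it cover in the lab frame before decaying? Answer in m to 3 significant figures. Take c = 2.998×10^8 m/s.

d ≈ 0.326 m

γ = 1/√(1 − 0.972²) = 4.2557
Dilated lifetime: Δt = γτ₀ = 4.2557 × 0.263 ns = 1.1192 ns
d = vΔt = 0.972c × 1.1192 ns = 2.9141×10^8 m/s × 1.1192×10^-9 s = 0.326 m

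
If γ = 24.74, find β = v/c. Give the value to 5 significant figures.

β ≈ 0.99918

β = √(1 − 1/γ²) = √(1 − 1/24.74²) = √(0.9983662) = 0.99918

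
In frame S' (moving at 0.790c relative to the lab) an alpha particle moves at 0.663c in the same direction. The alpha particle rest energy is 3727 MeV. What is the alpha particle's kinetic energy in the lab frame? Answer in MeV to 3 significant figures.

K ≈ 8650 MeV

u_lab = (0.663 + 0.790)/(1 + 0.663×0.790) = 0.953556
γ = 1/√(1 − 0.953556²) = 3.3199
K = (γ − 1)m₀c² = (3.3199 − 1) × 3727 = 2.3199 × 3727 = 8650 MeV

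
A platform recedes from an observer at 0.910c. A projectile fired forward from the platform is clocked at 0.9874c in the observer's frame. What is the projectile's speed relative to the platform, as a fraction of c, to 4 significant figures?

u' ≈ 0.7628c

Inverse velocity addition: u' = (u − v)/(1 − uv/c²)
= (0.9874 − 0.910)/(1 − 0.9874×0.910) = 0.07740/0.101466 = 0.7628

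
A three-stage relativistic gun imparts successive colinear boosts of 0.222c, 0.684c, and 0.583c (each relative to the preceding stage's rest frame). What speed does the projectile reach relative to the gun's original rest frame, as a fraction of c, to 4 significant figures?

Compose boost 2: (0.684 + 0.222)/(1 + 0.684×0.222) = 0.9060/1.15185 = 0.786562
Compose boost 3: (0.583 + 0.786562)/(1 + 0.583×0.786562) = 1.36956/1.45857 = 0.9390

u ≈ 0.9390c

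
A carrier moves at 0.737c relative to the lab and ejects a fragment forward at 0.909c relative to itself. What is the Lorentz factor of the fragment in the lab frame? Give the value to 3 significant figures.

u_lab = (0.909 + 0.737)/(1 + 0.909×0.737) = 1.646/1.66993 = 0.985668
γ = 1/√(1 − 0.985668²) = 5.93

γ ≈ 5.93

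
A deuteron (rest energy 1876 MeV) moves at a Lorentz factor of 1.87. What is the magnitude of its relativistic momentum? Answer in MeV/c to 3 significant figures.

β = √(1 − 1/γ²) = √(1 − 1/1.87²) = 0.84500
p = γβm₀c = 1.87 × 0.84500 × 1876 MeV/c = 2960 MeV/c

p ≈ 2960 MeV/c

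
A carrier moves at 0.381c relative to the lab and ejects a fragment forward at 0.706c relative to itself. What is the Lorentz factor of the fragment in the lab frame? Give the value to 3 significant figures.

u_lab = (0.706 + 0.381)/(1 + 0.706×0.381) = 1.087/1.26899 = 0.856589
γ = 1/√(1 − 0.856589²) = 1.94

γ ≈ 1.94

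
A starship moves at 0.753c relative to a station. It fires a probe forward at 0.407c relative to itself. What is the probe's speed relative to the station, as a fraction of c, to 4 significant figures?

Relativistic velocity addition: u = (u' + v)/(1 + u'v/c²)
= (0.407 + 0.753)/(1 + 0.407×0.753) = 1.160/1.30647 = 0.8879

u ≈ 0.8879c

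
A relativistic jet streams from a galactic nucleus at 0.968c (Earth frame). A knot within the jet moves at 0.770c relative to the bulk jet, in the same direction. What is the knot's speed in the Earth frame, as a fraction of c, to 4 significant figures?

u ≈ 0.9958c

Relativistic velocity addition: u = (u' + v)/(1 + u'v/c²)
= (0.770 + 0.968)/(1 + 0.770×0.968) = 1.738/1.74536 = 0.9958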